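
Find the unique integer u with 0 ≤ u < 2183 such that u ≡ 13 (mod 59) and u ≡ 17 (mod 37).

1016

59⁻¹ mod 37: 59×32 ≡ 1 (mod 37), so 59⁻¹ ≡ 32.
u = 13 + 59×((17 − 13)×32 mod 37) = 13 + 59×17 = 1016.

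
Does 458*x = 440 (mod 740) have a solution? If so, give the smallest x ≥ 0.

gcd(458, 740) = 2, and 2 | 440, so solutions exist.
Divide through by 2: 229*x ≡ 220 (mod 370).
229⁻¹ ≡ 349 (mod 370).
x ≡ 349*220 ≡ 190 (mod 370).
The smallest non-negative solution is x = 190.

190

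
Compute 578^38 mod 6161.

38 in binary is 100110, i.e. 38 = 32 + 4 + 2.
578^1 ≡ 578 (mod 6161)
578^2 ≡ 578^2 = 334084 ≡ 1390 (mod 6161)
578^4 ≡ 1390^2 = 1932100 ≡ 3707 (mod 6161)
578^8 ≡ 3707^2 = 13741849 ≡ 2819 (mod 6161)
578^16 ≡ 2819^2 = 7946761 ≡ 5232 (mod 6161)
578^32 ≡ 5232^2 = 27373824 ≡ 501 (mod 6161)
578^38 = 578^32 × 578^4 × 578^2 ≡ 501 × 3707 × 1390 (mod 6161).
Accumulate the product:
501 × 3707 = 1857207 ≡ 2746
2746 × 1390 = 3816940 ≡ 3281

3281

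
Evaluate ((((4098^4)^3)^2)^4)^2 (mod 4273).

(4098)^4 ≡ 1309 (mod 4273)
(1309)^3 ≡ 1926 (mod 4273)
(1926)^2 ≡ 512 (mod 4273)
(512)^4 ≡ 1121 (mod 4273)
(1121)^2 ≡ 379 (mod 4273)

379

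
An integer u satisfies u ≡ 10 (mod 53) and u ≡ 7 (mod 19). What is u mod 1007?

53⁻¹ mod 19: 53*14 ≡ 1 (mod 19), so 53⁻¹ ≡ 14.
u = 10 + 53*((7 − 10)*14 mod 19) = 10 + 53*15 = 805.

805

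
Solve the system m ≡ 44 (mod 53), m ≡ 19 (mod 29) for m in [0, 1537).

309

53⁻¹ mod 29: 53×23 ≡ 1 (mod 29), so 53⁻¹ ≡ 23.
m = 44 + 53×((19 − 44)×23 mod 29) = 44 + 53×5 = 309.
Check: 309 mod 53 = 44, 309 mod 29 = 19. ✓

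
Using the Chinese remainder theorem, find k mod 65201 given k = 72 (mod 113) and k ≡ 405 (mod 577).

33294

113⁻¹ mod 577: 113×240 ≡ 1 (mod 577), so 113⁻¹ ≡ 240.
k = 72 + 113×((405 − 72)×240 mod 577) = 72 + 113×294 = 33294.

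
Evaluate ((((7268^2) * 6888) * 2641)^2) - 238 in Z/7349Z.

(7268)^2 ≡ 6561 (mod 7349)
6561 * 6888 = 45192168 ≡ 3167 (mod 7349)
3167 * 2641 = 8364047 ≡ 885 (mod 7349)
(885)^2 ≡ 4231 (mod 7349)
4231 - 238 = 3993

3993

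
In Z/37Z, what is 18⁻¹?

35

Apply the Euclidean algorithm and back-substitute:
37 = 2×18 + 1
18 = 18×1 + 0
gcd(18, 37) = 1, so the inverse exists.
Bézout: 1 = 1×37 − 2×18.
So 18⁻¹ ≡ −2 ≡ 35 (mod 37).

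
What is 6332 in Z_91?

53

6332 = 69×91 + 53, so 6332 ≡ 53 (mod 91).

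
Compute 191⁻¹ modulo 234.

Run the extended Euclidean algorithm:
234 = 1×191 + 43
191 = 4×43 + 19
43 = 2×19 + 5
19 = 3×5 + 4
5 = 1×4 + 1
4 = 4×1 + 0
gcd(191, 234) = 1, so the inverse exists.
Back-substitute for 1:
1 = 1×5 − 1×4
  = −1×19 + 4×5
  = 4×43 − 9×19
  = −9×191 + 40×43
  = 40×234 − 49×191
So 191⁻¹ ≡ −49 ≡ 185 (mod 234).

185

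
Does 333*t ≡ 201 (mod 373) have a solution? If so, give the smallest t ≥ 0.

gcd(333, 373) = 1, so a unique solution mod 373 exists.
333⁻¹ ≡ 345 (mod 373).
t ≡ 345*201 ≡ 340 (mod 373).

340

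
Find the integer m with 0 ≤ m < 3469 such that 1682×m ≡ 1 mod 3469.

Run the extended Euclidean algorithm:
3469 = 2*1682 + 105
1682 = 16*105 + 2
105 = 52*2 + 1
2 = 2*1 + 0
gcd(1682, 3469) = 1, so the inverse exists.
Back-substitute for 1:
1 = 1*105 − 52*2
  = −52*1682 + 833*105
  = 833*3469 − 1718*1682
So 1682⁻¹ ≡ −1718 ≡ 1751 (mod 3469).

1751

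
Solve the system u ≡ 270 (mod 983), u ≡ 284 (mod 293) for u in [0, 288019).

138873

983⁻¹ mod 293: 983·31 ≡ 1 (mod 293), so 983⁻¹ ≡ 31.
u = 270 + 983·((284 − 270)·31 mod 293) = 270 + 983·141 = 138873.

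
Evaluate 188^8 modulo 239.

187

By square-and-multiply:
188^1 ≡ 188 (mod 239)
188^2 ≡ 188^2 = 35344 ≡ 211 (mod 239)
188^4 ≡ 211^2 = 44521 ≡ 67 (mod 239)
188^8 ≡ 67^2 = 4489 ≡ 187 (mod 239)
So 188^8 ≡ 187 (mod 239).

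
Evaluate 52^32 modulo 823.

276

Using repeated squaring:
52^1 ≡ 52 (mod 823)
52^2 ≡ 52^2 = 2704 ≡ 235 (mod 823)
52^4 ≡ 235^2 = 55225 ≡ 84 (mod 823)
52^8 ≡ 84^2 = 7056 ≡ 472 (mod 823)
52^16 ≡ 472^2 = 222784 ≡ 574 (mod 823)
52^32 ≡ 574^2 = 329476 ≡ 276 (mod 823)
So 52^32 ≡ 276 (mod 823).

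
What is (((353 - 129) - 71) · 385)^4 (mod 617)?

353 - 129 = 224
224 - 71 = 153
153 · 385 = 58905 ≡ 290 (mod 617)
(290)^4 ≡ 175 (mod 617)

175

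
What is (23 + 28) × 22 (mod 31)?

6

23 + 28 = 51 ≡ 20 (mod 31)
20 × 22 = 440 ≡ 6 (mod 31)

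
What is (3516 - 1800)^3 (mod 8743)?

3516 - 1800 = 1716
(1716)^3 ≡ 4103 (mod 8743)

4103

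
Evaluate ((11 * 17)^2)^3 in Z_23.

11 * 17 = 187 ≡ 3 (mod 23)
(3)^2 ≡ 9 (mod 23)
(9)^3 ≡ 16 (mod 23)

16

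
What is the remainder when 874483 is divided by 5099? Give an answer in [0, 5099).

874483 = 171*5099 + 2554, so 874483 ≡ 2554 (mod 5099).

2554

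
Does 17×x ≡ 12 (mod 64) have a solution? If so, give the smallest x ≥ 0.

gcd(17, 64) = 1, so a unique solution mod 64 exists.
17⁻¹ ≡ 49 (mod 64).
x ≡ 49×12 ≡ 12 (mod 64).

12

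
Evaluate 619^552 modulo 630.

By square-and-multiply:
552 in binary is 1000101000, i.e. 552 = 512 + 32 + 8.
619^1 ≡ 619 (mod 630)
619^2 ≡ 619^2 = 383161 ≡ 121 (mod 630)
619^4 ≡ 121^2 = 14641 ≡ 151 (mod 630)
619^8 ≡ 151^2 = 22801 ≡ 121 (mod 630)
619^16 ≡ 121^2 = 14641 ≡ 151 (mod 630)
619^32 ≡ 151^2 = 22801 ≡ 121 (mod 630)
619^64 ≡ 121^2 = 14641 ≡ 151 (mod 630)
619^128 ≡ 151^2 = 22801 ≡ 121 (mod 630)
619^256 ≡ 121^2 = 14641 ≡ 151 (mod 630)
619^512 ≡ 151^2 = 22801 ≡ 121 (mod 630)
619^552 = 619^512 · 619^32 · 619^8 ≡ 121 · 121 · 121 (mod 630).
Accumulate the product:
121 · 121 = 14641 ≡ 151
151 · 121 = 18271 ≡ 1

1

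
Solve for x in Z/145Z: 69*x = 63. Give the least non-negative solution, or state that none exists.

gcd(69, 145) = 1, so a unique solution mod 145 exists.
69⁻¹ ≡ 124 (mod 145).
x ≡ 124*63 ≡ 127 (mod 145).

127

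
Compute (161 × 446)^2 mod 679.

385

161 × 446 = 71806 ≡ 511 (mod 679)
(511)^2 ≡ 385 (mod 679)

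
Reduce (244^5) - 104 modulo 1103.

493

(244)^5 ≡ 597 (mod 1103)
597 - 104 = 493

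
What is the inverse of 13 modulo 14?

13

By the extended Euclidean algorithm:
14 = 1×13 + 1
13 = 13×1 + 0
gcd(13, 14) = 1, so the inverse exists.
Back-substitute for 1:
1 = 1×14 − 1×13
So 13⁻¹ ≡ −1 ≡ 13 (mod 14).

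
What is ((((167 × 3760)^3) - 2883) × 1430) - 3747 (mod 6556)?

167 × 3760 = 627920 ≡ 5100 (mod 6556)
(5100)^3 ≡ 3544 (mod 6556)
3544 - 2883 = 661
661 × 1430 = 945230 ≡ 1166 (mod 6556)
1166 - 3747 = -2581 ≡ 3975 (mod 6556)

3975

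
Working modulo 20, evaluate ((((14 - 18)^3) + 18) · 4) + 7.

3

14 - 18 = -4 ≡ 16 (mod 20)
(16)^3 ≡ 16 (mod 20)
16 + 18 = 34 ≡ 14 (mod 20)
14 · 4 = 56 ≡ 16 (mod 20)
16 + 7 = 23 ≡ 3 (mod 20)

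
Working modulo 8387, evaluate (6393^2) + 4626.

5224

(6393)^2 ≡ 598 (mod 8387)
598 + 4626 = 5224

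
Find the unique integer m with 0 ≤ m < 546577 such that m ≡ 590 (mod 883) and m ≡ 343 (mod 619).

883⁻¹ mod 619: 883·68 ≡ 1 (mod 619), so 883⁻¹ ≡ 68.
m = 590 + 883·((343 − 590)·68 mod 619) = 590 + 883·536 = 473878.
Check: 473878 mod 883 = 590, 473878 mod 619 = 343. ✓

473878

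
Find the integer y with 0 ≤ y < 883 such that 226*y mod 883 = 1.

715

883 = 3*226 + 205
226 = 1*205 + 21
205 = 9*21 + 16
21 = 1*16 + 5
16 = 3*5 + 1
5 = 5*1 + 0
gcd(226, 883) = 1, so the inverse exists.
Back-substitute for 1:
1 = 1*16 − 3*5
  = −3*21 + 4*16
  = 4*205 − 39*21
  = −39*226 + 43*205
  = 43*883 − 168*226
So 226⁻¹ ≡ −168 ≡ 715 (mod 883).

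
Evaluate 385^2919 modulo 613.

532

Using repeated squaring:
385^1 ≡ 385 (mod 613)
385^2 ≡ 385^2 = 148225 ≡ 492 (mod 613)
385^4 ≡ 492^2 = 242064 ≡ 542 (mod 613)
385^8 ≡ 542^2 = 293764 ≡ 137 (mod 613)
385^16 ≡ 137^2 = 18769 ≡ 379 (mod 613)
385^32 ≡ 379^2 = 143641 ≡ 199 (mod 613)
385^64 ≡ 199^2 = 39601 ≡ 369 (mod 613)
385^128 ≡ 369^2 = 136161 ≡ 75 (mod 613)
385^256 ≡ 75^2 = 5625 ≡ 108 (mod 613)
385^512 ≡ 108^2 = 11664 ≡ 17 (mod 613)
385^1024 ≡ 17^2 = 289 (mod 613)
385^2048 ≡ 289^2 = 83521 ≡ 153 (mod 613)
385^2919 = 385^2048 · 385^512 · 385^256 · 385^64 · 385^32 · 385^4 · 385^2 · 385^1 ≡ 153 · 17 · 108 · 369 · 199 · 542 · 492 · 385 (mod 613).
Accumulate the product:
153 · 17 = 2601 ≡ 149
149 · 108 = 16092 ≡ 154
154 · 369 = 56826 ≡ 430
430 · 199 = 85570 ≡ 363
363 · 542 = 196746 ≡ 586
586 · 492 = 288312 ≡ 202
202 · 385 = 77770 ≡ 532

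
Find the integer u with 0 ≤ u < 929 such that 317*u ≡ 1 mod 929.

By the extended Euclidean algorithm:
929 = 2·317 + 295
317 = 1·295 + 22
295 = 13·22 + 9
22 = 2·9 + 4
9 = 2·4 + 1
4 = 4·1 + 0
gcd(317, 929) = 1, so the inverse exists.
Back-substitute for 1:
1 = 1·9 − 2·4
  = −2·22 + 5·9
  = 5·295 − 67·22
  = −67·317 + 72·295
  = 72·929 − 211·317
So 317⁻¹ ≡ −211 ≡ 718 (mod 929).

718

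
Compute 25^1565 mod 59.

26

By square-and-multiply:
25^1 ≡ 25 (mod 59)
25^2 ≡ 25^2 = 625 ≡ 35 (mod 59)
25^4 ≡ 35^2 = 1225 ≡ 45 (mod 59)
25^8 ≡ 45^2 = 2025 ≡ 19 (mod 59)
25^16 ≡ 19^2 = 361 ≡ 7 (mod 59)
25^32 ≡ 7^2 = 49 (mod 59)
25^64 ≡ 49^2 = 2401 ≡ 41 (mod 59)
25^128 ≡ 41^2 = 1681 ≡ 29 (mod 59)
25^256 ≡ 29^2 = 841 ≡ 15 (mod 59)
25^512 ≡ 15^2 = 225 ≡ 48 (mod 59)
25^1024 ≡ 48^2 = 2304 ≡ 3 (mod 59)
25^1565 = 25^1024 * 25^512 * 25^16 * 25^8 * 25^4 * 25^1 ≡ 3 * 48 * 7 * 19 * 45 * 25 (mod 59).
Accumulate the product:
3 * 48 = 144 ≡ 26
26 * 7 = 182 ≡ 5
5 * 19 = 95 ≡ 36
36 * 45 = 1620 ≡ 27
27 * 25 = 675 ≡ 26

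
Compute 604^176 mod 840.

604^1 ≡ 604 (mod 840)
604^2 ≡ 604^2 = 364816 ≡ 256 (mod 840)
604^4 ≡ 256^2 = 65536 ≡ 16 (mod 840)
604^8 ≡ 16^2 = 256 (mod 840)
604^16 ≡ 256^2 = 65536 ≡ 16 (mod 840)
604^32 ≡ 16^2 = 256 (mod 840)
604^64 ≡ 256^2 = 65536 ≡ 16 (mod 840)
604^128 ≡ 16^2 = 256 (mod 840)
604^176 = 604^128 × 604^32 × 604^16 ≡ 256 × 256 × 16 (mod 840).
Accumulate the product:
256 × 256 = 65536 ≡ 16
16 × 16 = 256

256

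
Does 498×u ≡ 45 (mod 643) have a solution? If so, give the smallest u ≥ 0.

gcd(498, 643) = 1, so a unique solution mod 643 exists.
498⁻¹ ≡ 541 (mod 643).
u ≡ 541×45 ≡ 554 (mod 643).

554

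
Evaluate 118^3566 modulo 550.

124

Using repeated squaring:
3566 in binary is 110111101110, i.e. 3566 = 2048 + 1024 + 256 + 128 + 64 + 32 + 8 + 4 + 2.
118^1 ≡ 118 (mod 550)
118^2 ≡ 118^2 = 13924 ≡ 174 (mod 550)
118^4 ≡ 174^2 = 30276 ≡ 26 (mod 550)
118^8 ≡ 26^2 = 676 ≡ 126 (mod 550)
118^16 ≡ 126^2 = 15876 ≡ 476 (mod 550)
118^32 ≡ 476^2 = 226576 ≡ 526 (mod 550)
118^64 ≡ 526^2 = 276676 ≡ 26 (mod 550)
118^128 ≡ 26^2 = 676 ≡ 126 (mod 550)
118^256 ≡ 126^2 = 15876 ≡ 476 (mod 550)
118^512 ≡ 476^2 = 226576 ≡ 526 (mod 550)
118^1024 ≡ 526^2 = 276676 ≡ 26 (mod 550)
118^2048 ≡ 26^2 = 676 ≡ 126 (mod 550)
118^3566 = 118^2048 * 118^1024 * 118^256 * 118^128 * 118^64 * 118^32 * 118^8 * 118^4 * 118^2 ≡ 126 * 26 * 476 * 126 * 26 * 526 * 126 * 26 * 174 (mod 550).
Accumulate the product:
126 * 26 = 3276 ≡ 526
526 * 476 = 250376 ≡ 126
126 * 126 = 15876 ≡ 476
476 * 26 = 12376 ≡ 276
276 * 526 = 145176 ≡ 526
526 * 126 = 66276 ≡ 276
276 * 26 = 7176 ≡ 26
26 * 174 = 4524 ≡ 124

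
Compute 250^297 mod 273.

297 in binary is 100101001, i.e. 297 = 256 + 32 + 8 + 1.
250^1 ≡ 250 (mod 273)
250^2 ≡ 250^2 = 62500 ≡ 256 (mod 273)
250^4 ≡ 256^2 = 65536 ≡ 16 (mod 273)
250^8 ≡ 16^2 = 256 (mod 273)
250^16 ≡ 256^2 = 65536 ≡ 16 (mod 273)
250^32 ≡ 16^2 = 256 (mod 273)
250^64 ≡ 256^2 = 65536 ≡ 16 (mod 273)
250^128 ≡ 16^2 = 256 (mod 273)
250^256 ≡ 256^2 = 65536 ≡ 16 (mod 273)
250^297 = 250^256 * 250^32 * 250^8 * 250^1 ≡ 16 * 256 * 256 * 250 (mod 273).
Accumulate the product:
16 * 256 = 4096 ≡ 1
1 * 256 = 256
256 * 250 = 64000 ≡ 118

118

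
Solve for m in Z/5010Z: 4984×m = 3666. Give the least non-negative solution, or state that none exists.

gcd(4984, 5010) = 2, and 2 | 3666, so solutions exist.
Divide through by 2: 2492×m ≡ 1833 mod 2505.
2492⁻¹ ≡ 578 (mod 2505).
m ≡ 578×1833 ≡ 2364 (mod 2505).
The smallest non-negative solution is m = 2364.

2364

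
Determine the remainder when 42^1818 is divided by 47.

Compute successive squares:
1818 in binary is 11100011010, i.e. 1818 = 1024 + 512 + 256 + 16 + 8 + 2.
42^1 ≡ 42 (mod 47)
42^2 ≡ 42^2 = 1764 ≡ 25 (mod 47)
42^4 ≡ 25^2 = 625 ≡ 14 (mod 47)
42^8 ≡ 14^2 = 196 ≡ 8 (mod 47)
42^16 ≡ 8^2 = 64 ≡ 17 (mod 47)
42^32 ≡ 17^2 = 289 ≡ 7 (mod 47)
42^64 ≡ 7^2 = 49 ≡ 2 (mod 47)
42^128 ≡ 2^2 = 4 (mod 47)
42^256 ≡ 4^2 = 16 (mod 47)
42^512 ≡ 16^2 = 256 ≡ 21 (mod 47)
42^1024 ≡ 21^2 = 441 ≡ 18 (mod 47)
42^1818 = 42^1024 × 42^512 × 42^256 × 42^16 × 42^8 × 42^2 ≡ 18 × 21 × 16 × 17 × 8 × 25 (mod 47).
Accumulate the product:
18 × 21 = 378 ≡ 2
2 × 16 = 32
32 × 17 = 544 ≡ 27
27 × 8 = 216 ≡ 28
28 × 25 = 700 ≡ 42

42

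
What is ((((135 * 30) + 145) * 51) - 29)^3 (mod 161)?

48

135 * 30 = 4050 ≡ 25 (mod 161)
25 + 145 = 170 ≡ 9 (mod 161)
9 * 51 = 459 ≡ 137 (mod 161)
137 - 29 = 108
(108)^3 ≡ 48 (mod 161)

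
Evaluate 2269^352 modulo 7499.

Compute successive squares:
2269^1 ≡ 2269 (mod 7499)
2269^2 ≡ 2269^2 = 5148361 ≡ 4047 (mod 7499)
2269^4 ≡ 4047^2 = 16378209 ≡ 393 (mod 7499)
2269^8 ≡ 393^2 = 154449 ≡ 4469 (mod 7499)
2269^16 ≡ 4469^2 = 19971961 ≡ 2124 (mod 7499)
2269^32 ≡ 2124^2 = 4511376 ≡ 4477 (mod 7499)
2269^64 ≡ 4477^2 = 20043529 ≡ 6201 (mod 7499)
2269^128 ≡ 6201^2 = 38452401 ≡ 5028 (mod 7499)
2269^256 ≡ 5028^2 = 25280784 ≡ 1655 (mod 7499)
2269^352 = 2269^256 × 2269^64 × 2269^32 ≡ 1655 × 6201 × 4477 (mod 7499).
Accumulate the product:
1655 × 6201 = 10262655 ≡ 4023
4023 × 4477 = 18010971 ≡ 5872

5872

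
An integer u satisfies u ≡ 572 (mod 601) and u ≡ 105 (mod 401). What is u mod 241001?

601⁻¹ mod 401: 601·399 ≡ 1 (mod 401), so 601⁻¹ ≡ 399.
u = 572 + 601·((105 − 572)·399 mod 401) = 572 + 601·132 = 79904.

79904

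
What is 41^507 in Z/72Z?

17

Using repeated squaring:
507 in binary is 111111011, i.e. 507 = 256 + 128 + 64 + 32 + 16 + 8 + 2 + 1.
41^1 ≡ 41 (mod 72)
41^2 ≡ 41^2 = 1681 ≡ 25 (mod 72)
41^4 ≡ 25^2 = 625 ≡ 49 (mod 72)
41^8 ≡ 49^2 = 2401 ≡ 25 (mod 72)
41^16 ≡ 25^2 = 625 ≡ 49 (mod 72)
41^32 ≡ 49^2 = 2401 ≡ 25 (mod 72)
41^64 ≡ 25^2 = 625 ≡ 49 (mod 72)
41^128 ≡ 49^2 = 2401 ≡ 25 (mod 72)
41^256 ≡ 25^2 = 625 ≡ 49 (mod 72)
41^507 = 41^256 * 41^128 * 41^64 * 41^32 * 41^16 * 41^8 * 41^2 * 41^1 ≡ 49 * 25 * 49 * 25 * 49 * 25 * 25 * 41 (mod 72).
Accumulate the product:
49 * 25 = 1225 ≡ 1
1 * 49 = 49
49 * 25 = 1225 ≡ 1
1 * 49 = 49
49 * 25 = 1225 ≡ 1
1 * 25 = 25
25 * 41 = 1025 ≡ 17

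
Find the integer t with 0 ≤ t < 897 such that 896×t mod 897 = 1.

896

Run the extended Euclidean algorithm:
897 = 1*896 + 1
896 = 896*1 + 0
gcd(896, 897) = 1, so the inverse exists.
Back-substitute for 1:
1 = 1*897 − 1*896
So 896⁻¹ ≡ −1 ≡ 896 (mod 897).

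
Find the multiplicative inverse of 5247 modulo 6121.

Apply the Euclidean algorithm and back-substitute:
6121 = 1·5247 + 874
5247 = 6·874 + 3
874 = 291·3 + 1
3 = 3·1 + 0
gcd(5247, 6121) = 1, so the inverse exists.
Back-substitute for 1:
1 = 1·874 − 291·3
  = −291·5247 + 1747·874
  = 1747·6121 − 2038·5247
So 5247⁻¹ ≡ −2038 ≡ 4083 (mod 6121).

4083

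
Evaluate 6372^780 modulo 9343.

1560

By square-and-multiply:
6372^1 ≡ 6372 (mod 9343)
6372^2 ≡ 6372^2 = 40602384 ≡ 7049 (mod 9343)
6372^4 ≡ 7049^2 = 49688401 ≡ 2327 (mod 9343)
6372^8 ≡ 2327^2 = 5414929 ≡ 5332 (mod 9343)
6372^16 ≡ 5332^2 = 28430224 ≡ 8818 (mod 9343)
6372^32 ≡ 8818^2 = 77757124 ≡ 4678 (mod 9343)
6372^64 ≡ 4678^2 = 21883684 ≡ 2378 (mod 9343)
6372^128 ≡ 2378^2 = 5654884 ≡ 2369 (mod 9343)
6372^256 ≡ 2369^2 = 5612161 ≡ 6361 (mod 9343)
6372^512 ≡ 6361^2 = 40462321 ≡ 7131 (mod 9343)
6372^780 = 6372^512 · 6372^256 · 6372^8 · 6372^4 ≡ 7131 · 6361 · 5332 · 2327 (mod 9343).
Accumulate the product:
7131 · 6361 = 45360291 ≡ 26
26 · 5332 = 138632 ≡ 7830
7830 · 2327 = 18220410 ≡ 1560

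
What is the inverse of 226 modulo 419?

419 = 1·226 + 193
226 = 1·193 + 33
193 = 5·33 + 28
33 = 1·28 + 5
28 = 5·5 + 3
5 = 1·3 + 2
3 = 1·2 + 1
2 = 2·1 + 0
gcd(226, 419) = 1, so the inverse exists.
Back-substitute for 1:
1 = 1·3 − 1·2
  = −1·5 + 2·3
  = 2·28 − 11·5
  = −11·33 + 13·28
  = 13·193 − 76·33
  = −76·226 + 89·193
  = 89·419 − 165·226
So 226⁻¹ ≡ −165 ≡ 254 (mod 419).

254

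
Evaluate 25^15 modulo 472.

Using repeated squaring:
15 in binary is 1111, i.e. 15 = 8 + 4 + 2 + 1.
25^1 ≡ 25 (mod 472)
25^2 ≡ 25^2 = 625 ≡ 153 (mod 472)
25^4 ≡ 153^2 = 23409 ≡ 281 (mod 472)
25^8 ≡ 281^2 = 78961 ≡ 137 (mod 472)
25^15 = 25^8 * 25^4 * 25^2 * 25^1 ≡ 137 * 281 * 153 * 25 (mod 472).
Accumulate the product:
137 * 281 = 38497 ≡ 265
265 * 153 = 40545 ≡ 425
425 * 25 = 10625 ≡ 241

241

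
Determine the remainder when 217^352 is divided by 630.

Using repeated squaring:
217^1 ≡ 217 (mod 630)
217^2 ≡ 217^2 = 47089 ≡ 469 (mod 630)
217^4 ≡ 469^2 = 219961 ≡ 91 (mod 630)
217^8 ≡ 91^2 = 8281 ≡ 91 (mod 630)
217^16 ≡ 91^2 = 8281 ≡ 91 (mod 630)
217^32 ≡ 91^2 = 8281 ≡ 91 (mod 630)
217^64 ≡ 91^2 = 8281 ≡ 91 (mod 630)
217^128 ≡ 91^2 = 8281 ≡ 91 (mod 630)
217^256 ≡ 91^2 = 8281 ≡ 91 (mod 630)
217^352 = 217^256 × 217^64 × 217^32 ≡ 91 × 91 × 91 (mod 630).
Accumulate the product:
91 × 91 = 8281 ≡ 91
91 × 91 = 8281 ≡ 91

91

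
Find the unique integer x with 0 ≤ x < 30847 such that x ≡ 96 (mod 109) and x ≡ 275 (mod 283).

18953

109⁻¹ mod 283: 109*148 ≡ 1 (mod 283), so 109⁻¹ ≡ 148.
x = 96 + 109*((275 − 96)*148 mod 283) = 96 + 109*173 = 18953.
Check: 18953 mod 109 = 96, 18953 mod 283 = 275. ✓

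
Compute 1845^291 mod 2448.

Using repeated squaring:
1845^1 ≡ 1845 (mod 2448)
1845^2 ≡ 1845^2 = 3404025 ≡ 1305 (mod 2448)
1845^4 ≡ 1305^2 = 1703025 ≡ 1665 (mod 2448)
1845^8 ≡ 1665^2 = 2772225 ≡ 1089 (mod 2448)
1845^16 ≡ 1089^2 = 1185921 ≡ 1089 (mod 2448)
1845^32 ≡ 1089^2 = 1185921 ≡ 1089 (mod 2448)
1845^64 ≡ 1089^2 = 1185921 ≡ 1089 (mod 2448)
1845^128 ≡ 1089^2 = 1185921 ≡ 1089 (mod 2448)
1845^256 ≡ 1089^2 = 1185921 ≡ 1089 (mod 2448)
1845^291 = 1845^256 × 1845^32 × 1845^2 × 1845^1 ≡ 1089 × 1089 × 1305 × 1845 (mod 2448).
Accumulate the product:
1089 × 1089 = 1185921 ≡ 1089
1089 × 1305 = 1421145 ≡ 1305
1305 × 1845 = 2407725 ≡ 1341

1341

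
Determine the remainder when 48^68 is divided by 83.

By square-and-multiply:
68 in binary is 1000100, i.e. 68 = 64 + 4.
48^1 ≡ 48 (mod 83)
48^2 ≡ 48^2 = 2304 ≡ 63 (mod 83)
48^4 ≡ 63^2 = 3969 ≡ 68 (mod 83)
48^8 ≡ 68^2 = 4624 ≡ 59 (mod 83)
48^16 ≡ 59^2 = 3481 ≡ 78 (mod 83)
48^32 ≡ 78^2 = 6084 ≡ 25 (mod 83)
48^64 ≡ 25^2 = 625 ≡ 44 (mod 83)
48^68 = 48^64 * 48^4 ≡ 44 * 68 (mod 83).
44 * 68 = 2992 ≡ 4 (mod 83).

4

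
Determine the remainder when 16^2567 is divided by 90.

76

Compute successive squares:
2567 in binary is 101000000111, i.e. 2567 = 2048 + 512 + 4 + 2 + 1.
16^1 ≡ 16 (mod 90)
16^2 ≡ 16^2 = 256 ≡ 76 (mod 90)
16^4 ≡ 76^2 = 5776 ≡ 16 (mod 90)
16^8 ≡ 16^2 = 256 ≡ 76 (mod 90)
16^16 ≡ 76^2 = 5776 ≡ 16 (mod 90)
16^32 ≡ 16^2 = 256 ≡ 76 (mod 90)
16^64 ≡ 76^2 = 5776 ≡ 16 (mod 90)
16^128 ≡ 16^2 = 256 ≡ 76 (mod 90)
16^256 ≡ 76^2 = 5776 ≡ 16 (mod 90)
16^512 ≡ 16^2 = 256 ≡ 76 (mod 90)
16^1024 ≡ 76^2 = 5776 ≡ 16 (mod 90)
16^2048 ≡ 16^2 = 256 ≡ 76 (mod 90)
16^2567 = 16^2048 × 16^512 × 16^4 × 16^2 × 16^1 ≡ 76 × 76 × 16 × 76 × 16 (mod 90).
Accumulate the product:
76 × 76 = 5776 ≡ 16
16 × 16 = 256 ≡ 76
76 × 76 = 5776 ≡ 16
16 × 16 = 256 ≡ 76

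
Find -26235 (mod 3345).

-26235 = -8·3345 + 525, so -26235 ≡ 525 (mod 3345).

525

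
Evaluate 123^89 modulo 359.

99

Using repeated squaring:
123^1 ≡ 123 (mod 359)
123^2 ≡ 123^2 = 15129 ≡ 51 (mod 359)
123^4 ≡ 51^2 = 2601 ≡ 88 (mod 359)
123^8 ≡ 88^2 = 7744 ≡ 205 (mod 359)
123^16 ≡ 205^2 = 42025 ≡ 22 (mod 359)
123^32 ≡ 22^2 = 484 ≡ 125 (mod 359)
123^64 ≡ 125^2 = 15625 ≡ 188 (mod 359)
123^89 = 123^64 × 123^16 × 123^8 × 123^1 ≡ 188 × 22 × 205 × 123 (mod 359).
Accumulate the product:
188 × 22 = 4136 ≡ 187
187 × 205 = 38335 ≡ 281
281 × 123 = 34563 ≡ 99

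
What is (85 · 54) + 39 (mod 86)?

71

85 · 54 = 4590 ≡ 32 (mod 86)
32 + 39 = 71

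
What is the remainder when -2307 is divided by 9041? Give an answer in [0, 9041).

6734

-2307 = -1×9041 + 6734, so -2307 ≡ 6734 (mod 9041).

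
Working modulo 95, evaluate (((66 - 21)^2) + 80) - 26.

66 - 21 = 45
(45)^2 ≡ 30 (mod 95)
30 + 80 = 110 ≡ 15 (mod 95)
15 - 26 = -11 ≡ 84 (mod 95)

84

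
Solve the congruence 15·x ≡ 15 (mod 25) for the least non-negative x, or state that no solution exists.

1

gcd(15, 25) = 5, and 5 | 15, so solutions exist.
Divide through by 5: 3·x ≡ 3 (mod 5).
3⁻¹ ≡ 2 (mod 5).
x ≡ 2·3 ≡ 1 (mod 5).
The smallest non-negative solution is x = 1.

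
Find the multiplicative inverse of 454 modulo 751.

By the extended Euclidean algorithm:
751 = 1×454 + 297
454 = 1×297 + 157
297 = 1×157 + 140
157 = 1×140 + 17
140 = 8×17 + 4
17 = 4×4 + 1
4 = 4×1 + 0
gcd(454, 751) = 1, so the inverse exists.
Bézout: 1 = −107×751 + 177×454.
So 454⁻¹ ≡ 177 (mod 751).

177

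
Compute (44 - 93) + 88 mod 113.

39

44 - 93 = -49 ≡ 64 (mod 113)
64 + 88 = 152 ≡ 39 (mod 113)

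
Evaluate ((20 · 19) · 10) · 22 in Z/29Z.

22

20 · 19 = 380 ≡ 3 (mod 29)
3 · 10 = 30 ≡ 1 (mod 29)
1 · 22 = 22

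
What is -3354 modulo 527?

-3354 = -7×527 + 335, so -3354 ≡ 335 (mod 527).

335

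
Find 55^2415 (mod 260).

By square-and-multiply:
2415 in binary is 100101101111, i.e. 2415 = 2048 + 256 + 64 + 32 + 8 + 4 + 2 + 1.
55^1 ≡ 55 (mod 260)
55^2 ≡ 55^2 = 3025 ≡ 165 (mod 260)
55^4 ≡ 165^2 = 27225 ≡ 185 (mod 260)
55^8 ≡ 185^2 = 34225 ≡ 165 (mod 260)
55^16 ≡ 165^2 = 27225 ≡ 185 (mod 260)
55^32 ≡ 185^2 = 34225 ≡ 165 (mod 260)
55^64 ≡ 165^2 = 27225 ≡ 185 (mod 260)
55^128 ≡ 185^2 = 34225 ≡ 165 (mod 260)
55^256 ≡ 165^2 = 27225 ≡ 185 (mod 260)
55^512 ≡ 185^2 = 34225 ≡ 165 (mod 260)
55^1024 ≡ 165^2 = 27225 ≡ 185 (mod 260)
55^2048 ≡ 185^2 = 34225 ≡ 165 (mod 260)
55^2415 = 55^2048 · 55^256 · 55^64 · 55^32 · 55^8 · 55^4 · 55^2 · 55^1 ≡ 165 · 185 · 185 · 165 · 165 · 185 · 165 · 55 (mod 260).
Accumulate the product:
165 · 185 = 30525 ≡ 105
105 · 185 = 19425 ≡ 185
185 · 165 = 30525 ≡ 105
105 · 165 = 17325 ≡ 165
165 · 185 = 30525 ≡ 105
105 · 165 = 17325 ≡ 165
165 · 55 = 9075 ≡ 235

235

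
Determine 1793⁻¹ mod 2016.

2016 = 1·1793 + 223
1793 = 8·223 + 9
223 = 24·9 + 7
9 = 1·7 + 2
7 = 3·2 + 1
2 = 2·1 + 0
gcd(1793, 2016) = 1, so the inverse exists.
Back-substitute for 1:
1 = 1·7 − 3·2
  = −3·9 + 4·7
  = 4·223 − 99·9
  = −99·1793 + 796·223
  = 796·2016 − 895·1793
So 1793⁻¹ ≡ −895 ≡ 1121 (mod 2016).

1121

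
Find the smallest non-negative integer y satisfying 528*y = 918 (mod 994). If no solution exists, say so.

222

gcd(528, 994) = 2, and 2 | 918, so solutions exist.
Divide through by 2: 264*y ≡ 459 (mod 497).
264⁻¹ ≡ 465 (mod 497).
y ≡ 465*459 ≡ 222 (mod 497).
The smallest non-negative solution is y = 222.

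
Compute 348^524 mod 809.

132

524 in binary is 1000001100, i.e. 524 = 512 + 8 + 4.
348^1 ≡ 348 (mod 809)
348^2 ≡ 348^2 = 121104 ≡ 563 (mod 809)
348^4 ≡ 563^2 = 316969 ≡ 650 (mod 809)
348^8 ≡ 650^2 = 422500 ≡ 202 (mod 809)
348^16 ≡ 202^2 = 40804 ≡ 354 (mod 809)
348^32 ≡ 354^2 = 125316 ≡ 730 (mod 809)
348^64 ≡ 730^2 = 532900 ≡ 578 (mod 809)
348^128 ≡ 578^2 = 334084 ≡ 776 (mod 809)
348^256 ≡ 776^2 = 602176 ≡ 280 (mod 809)
348^512 ≡ 280^2 = 78400 ≡ 736 (mod 809)
348^524 = 348^512 · 348^8 · 348^4 ≡ 736 · 202 · 650 (mod 809).
Accumulate the product:
736 · 202 = 148672 ≡ 625
625 · 650 = 406250 ≡ 132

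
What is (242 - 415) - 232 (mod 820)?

415

242 - 415 = -173 ≡ 647 (mod 820)
647 - 232 = 415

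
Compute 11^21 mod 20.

11

11^1 ≡ 11 (mod 20)
11^2 ≡ 11^2 = 121 ≡ 1 (mod 20)
11^4 ≡ 1^2 = 1 (mod 20)
11^8 ≡ 1^2 = 1 (mod 20)
11^16 ≡ 1^2 = 1 (mod 20)
11^21 = 11^16 × 11^4 × 11^1 ≡ 1 × 1 × 11 (mod 20).
Accumulate the product:
1 × 1 = 1
1 × 11 = 11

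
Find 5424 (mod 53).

5424 = 102*53 + 18, so 5424 ≡ 18 (mod 53).

18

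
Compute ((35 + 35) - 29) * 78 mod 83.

35 + 35 = 70
70 - 29 = 41
41 * 78 = 3198 ≡ 44 (mod 83)

44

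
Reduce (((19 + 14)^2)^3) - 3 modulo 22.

8

19 + 14 = 33 ≡ 11 (mod 22)
(11)^2 ≡ 11 (mod 22)
(11)^3 ≡ 11 (mod 22)
11 - 3 = 8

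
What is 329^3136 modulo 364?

217

329^1 ≡ 329 (mod 364)
329^2 ≡ 329^2 = 108241 ≡ 133 (mod 364)
329^4 ≡ 133^2 = 17689 ≡ 217 (mod 364)
329^8 ≡ 217^2 = 47089 ≡ 133 (mod 364)
329^16 ≡ 133^2 = 17689 ≡ 217 (mod 364)
329^32 ≡ 217^2 = 47089 ≡ 133 (mod 364)
329^64 ≡ 133^2 = 17689 ≡ 217 (mod 364)
329^128 ≡ 217^2 = 47089 ≡ 133 (mod 364)
329^256 ≡ 133^2 = 17689 ≡ 217 (mod 364)
329^512 ≡ 217^2 = 47089 ≡ 133 (mod 364)
329^1024 ≡ 133^2 = 17689 ≡ 217 (mod 364)
329^2048 ≡ 217^2 = 47089 ≡ 133 (mod 364)
329^3136 = 329^2048 · 329^1024 · 329^64 ≡ 133 · 217 · 217 (mod 364).
Accumulate the product:
133 · 217 = 28861 ≡ 105
105 · 217 = 22785 ≡ 217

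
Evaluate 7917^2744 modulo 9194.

Compute successive squares:
2744 in binary is 101010111000, i.e. 2744 = 2048 + 512 + 128 + 32 + 16 + 8.
7917^1 ≡ 7917 (mod 9194)
7917^2 ≡ 7917^2 = 62678889 ≡ 3391 (mod 9194)
7917^4 ≡ 3391^2 = 11498881 ≡ 6381 (mod 9194)
7917^8 ≡ 6381^2 = 40717161 ≡ 6129 (mod 9194)
7917^16 ≡ 6129^2 = 37564641 ≡ 7151 (mod 9194)
7917^32 ≡ 7151^2 = 51136801 ≡ 8967 (mod 9194)
7917^64 ≡ 8967^2 = 80407089 ≡ 5559 (mod 9194)
7917^128 ≡ 5559^2 = 30902481 ≡ 1447 (mod 9194)
7917^256 ≡ 1447^2 = 2093809 ≡ 6771 (mod 9194)
7917^512 ≡ 6771^2 = 45846441 ≡ 5157 (mod 9194)
7917^1024 ≡ 5157^2 = 26594649 ≡ 5601 (mod 9194)
7917^2048 ≡ 5601^2 = 31371201 ≡ 1273 (mod 9194)
7917^2744 = 7917^2048 × 7917^512 × 7917^128 × 7917^32 × 7917^16 × 7917^8 ≡ 1273 × 5157 × 1447 × 8967 × 7151 × 6129 (mod 9194).
Accumulate the product:
1273 × 5157 = 6564861 ≡ 345
345 × 1447 = 499215 ≡ 2739
2739 × 8967 = 24560613 ≡ 3439
3439 × 7151 = 24592289 ≡ 7533
7533 × 6129 = 46169757 ≡ 6683

6683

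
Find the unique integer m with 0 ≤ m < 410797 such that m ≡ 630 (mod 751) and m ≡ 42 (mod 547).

119288

751⁻¹ mod 547: 751·303 ≡ 1 (mod 547), so 751⁻¹ ≡ 303.
m = 630 + 751·((42 − 630)·303 mod 547) = 630 + 751·158 = 119288.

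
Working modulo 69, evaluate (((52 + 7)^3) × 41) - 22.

33

52 + 7 = 59
(59)^3 ≡ 35 (mod 69)
35 × 41 = 1435 ≡ 55 (mod 69)
55 - 22 = 33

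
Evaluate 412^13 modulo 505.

13 in binary is 1101, i.e. 13 = 8 + 4 + 1.
412^1 ≡ 412 (mod 505)
412^2 ≡ 412^2 = 169744 ≡ 64 (mod 505)
412^4 ≡ 64^2 = 4096 ≡ 56 (mod 505)
412^8 ≡ 56^2 = 3136 ≡ 106 (mod 505)
412^13 = 412^8 · 412^4 · 412^1 ≡ 106 · 56 · 412 (mod 505).
Accumulate the product:
106 · 56 = 5936 ≡ 381
381 · 412 = 156972 ≡ 422

422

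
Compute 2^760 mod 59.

5

Using repeated squaring:
2^1 ≡ 2 (mod 59)
2^2 ≡ 2^2 = 4 (mod 59)
2^4 ≡ 4^2 = 16 (mod 59)
2^8 ≡ 16^2 = 256 ≡ 20 (mod 59)
2^16 ≡ 20^2 = 400 ≡ 46 (mod 59)
2^32 ≡ 46^2 = 2116 ≡ 51 (mod 59)
2^64 ≡ 51^2 = 2601 ≡ 5 (mod 59)
2^128 ≡ 5^2 = 25 (mod 59)
2^256 ≡ 25^2 = 625 ≡ 35 (mod 59)
2^512 ≡ 35^2 = 1225 ≡ 45 (mod 59)
2^760 = 2^512 × 2^128 × 2^64 × 2^32 × 2^16 × 2^8 ≡ 45 × 25 × 5 × 51 × 46 × 20 (mod 59).
Accumulate the product:
45 × 25 = 1125 ≡ 4
4 × 5 = 20
20 × 51 = 1020 ≡ 17
17 × 46 = 782 ≡ 15
15 × 20 = 300 ≡ 5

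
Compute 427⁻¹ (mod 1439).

1102

1439 = 3×427 + 158
427 = 2×158 + 111
158 = 1×111 + 47
111 = 2×47 + 17
47 = 2×17 + 13
17 = 1×13 + 4
13 = 3×4 + 1
4 = 4×1 + 0
gcd(427, 1439) = 1, so the inverse exists.
Back-substitute for 1:
1 = 1×13 − 3×4
  = −3×17 + 4×13
  = 4×47 − 11×17
  = −11×111 + 26×47
  = 26×158 − 37×111
  = −37×427 + 100×158
  = 100×1439 − 337×427
So 427⁻¹ ≡ −337 ≡ 1102 (mod 1439).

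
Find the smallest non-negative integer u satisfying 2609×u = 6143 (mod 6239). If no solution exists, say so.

2640

gcd(2609, 6239) = 1, so a unique solution mod 6239 exists.
2609⁻¹ ≡ 3092 (mod 6239).
u ≡ 3092×6143 ≡ 2640 (mod 6239).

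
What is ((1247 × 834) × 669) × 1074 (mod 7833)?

1247 × 834 = 1039998 ≡ 6042 (mod 7833)
6042 × 669 = 4042098 ≡ 270 (mod 7833)
270 × 1074 = 289980 ≡ 159 (mod 7833)

159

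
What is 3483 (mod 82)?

39

3483 = 42×82 + 39, so 3483 ≡ 39 (mod 82).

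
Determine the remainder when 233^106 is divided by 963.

1

By square-and-multiply:
106 in binary is 1101010, i.e. 106 = 64 + 32 + 8 + 2.
233^1 ≡ 233 (mod 963)
233^2 ≡ 233^2 = 54289 ≡ 361 (mod 963)
233^4 ≡ 361^2 = 130321 ≡ 316 (mod 963)
233^8 ≡ 316^2 = 99856 ≡ 667 (mod 963)
233^16 ≡ 667^2 = 444889 ≡ 946 (mod 963)
233^32 ≡ 946^2 = 894916 ≡ 289 (mod 963)
233^64 ≡ 289^2 = 83521 ≡ 703 (mod 963)
233^106 = 233^64 × 233^32 × 233^8 × 233^2 ≡ 703 × 289 × 667 × 361 (mod 963).
Accumulate the product:
703 × 289 = 203167 ≡ 937
937 × 667 = 624979 ≡ 955
955 × 361 = 344755 ≡ 1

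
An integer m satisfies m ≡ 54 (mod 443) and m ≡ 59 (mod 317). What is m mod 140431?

443⁻¹ mod 317: 443×78 ≡ 1 (mod 317), so 443⁻¹ ≡ 78.
m = 54 + 443×((59 − 54)×78 mod 317) = 54 + 443×73 = 32393.

32393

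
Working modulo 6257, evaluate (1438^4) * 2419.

(1438)^4 ≡ 1109 (mod 6257)
1109 * 2419 = 2682671 ≡ 4675 (mod 6257)

4675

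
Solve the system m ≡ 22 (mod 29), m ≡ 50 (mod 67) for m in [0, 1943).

29⁻¹ mod 67: 29*37 ≡ 1 (mod 67), so 29⁻¹ ≡ 37.
m = 22 + 29*((50 − 22)*37 mod 67) = 22 + 29*31 = 921.
Check: 921 mod 29 = 22, 921 mod 67 = 50. ✓

921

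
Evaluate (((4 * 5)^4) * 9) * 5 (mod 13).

4 * 5 = 20 ≡ 7 (mod 13)
(7)^4 ≡ 9 (mod 13)
9 * 9 = 81 ≡ 3 (mod 13)
3 * 5 = 15 ≡ 2 (mod 13)

2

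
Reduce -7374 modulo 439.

89

-7374 = -17×439 + 89, so -7374 ≡ 89 (mod 439).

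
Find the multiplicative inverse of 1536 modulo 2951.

Apply the Euclidean algorithm and back-substitute:
2951 = 1·1536 + 1415
1536 = 1·1415 + 121
1415 = 11·121 + 84
121 = 1·84 + 37
84 = 2·37 + 10
37 = 3·10 + 7
10 = 1·7 + 3
7 = 2·3 + 1
3 = 3·1 + 0
gcd(1536, 2951) = 1, so the inverse exists.
Back-substitute for 1:
1 = 1·7 − 2·3
  = −2·10 + 3·7
  = 3·37 − 11·10
  = −11·84 + 25·37
  = 25·121 − 36·84
  = −36·1415 + 421·121
  = 421·1536 − 457·1415
  = −457·2951 + 878·1536
So 1536⁻¹ ≡ 878 (mod 2951).

878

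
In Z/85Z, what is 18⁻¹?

Run the extended Euclidean algorithm:
85 = 4*18 + 13
18 = 1*13 + 5
13 = 2*5 + 3
5 = 1*3 + 2
3 = 1*2 + 1
2 = 2*1 + 0
gcd(18, 85) = 1, so the inverse exists.
Back-substitute for 1:
1 = 1*3 − 1*2
  = −1*5 + 2*3
  = 2*13 − 5*5
  = −5*18 + 7*13
  = 7*85 − 33*18
So 18⁻¹ ≡ −33 ≡ 52 (mod 85).

52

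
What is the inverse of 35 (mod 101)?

By the extended Euclidean algorithm:
101 = 2×35 + 31
35 = 1×31 + 4
31 = 7×4 + 3
4 = 1×3 + 1
3 = 3×1 + 0
gcd(35, 101) = 1, so the inverse exists.
Bézout: 1 = −9×101 + 26×35.
So 35⁻¹ ≡ 26 (mod 101).

26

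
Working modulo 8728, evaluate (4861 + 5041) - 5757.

4145

4861 + 5041 = 9902 ≡ 1174 (mod 8728)
1174 - 5757 = -4583 ≡ 4145 (mod 8728)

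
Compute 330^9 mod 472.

9 in binary is 1001, i.e. 9 = 8 + 1.
330^1 ≡ 330 (mod 472)
330^2 ≡ 330^2 = 108900 ≡ 340 (mod 472)
330^4 ≡ 340^2 = 115600 ≡ 432 (mod 472)
330^8 ≡ 432^2 = 186624 ≡ 184 (mod 472)
330^9 = 330^8 * 330^1 ≡ 184 * 330 (mod 472).
184 * 330 = 60720 ≡ 304 (mod 472).

304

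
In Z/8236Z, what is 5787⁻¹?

5327

By the extended Euclidean algorithm:
8236 = 1*5787 + 2449
5787 = 2*2449 + 889
2449 = 2*889 + 671
889 = 1*671 + 218
671 = 3*218 + 17
218 = 12*17 + 14
17 = 1*14 + 3
14 = 4*3 + 2
3 = 1*2 + 1
2 = 2*1 + 0
gcd(5787, 8236) = 1, so the inverse exists.
Bézout: 1 = 2044*8236 − 2909*5787.
So 5787⁻¹ ≡ −2909 ≡ 5327 (mod 8236).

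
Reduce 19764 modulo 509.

422

19764 = 38×509 + 422, so 19764 ≡ 422 (mod 509).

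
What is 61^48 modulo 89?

67

Using repeated squaring:
48 in binary is 110000, i.e. 48 = 32 + 16.
61^1 ≡ 61 (mod 89)
61^2 ≡ 61^2 = 3721 ≡ 72 (mod 89)
61^4 ≡ 72^2 = 5184 ≡ 22 (mod 89)
61^8 ≡ 22^2 = 484 ≡ 39 (mod 89)
61^16 ≡ 39^2 = 1521 ≡ 8 (mod 89)
61^32 ≡ 8^2 = 64 (mod 89)
61^48 = 61^32 · 61^16 ≡ 64 · 8 (mod 89).
64 · 8 = 512 ≡ 67 (mod 89).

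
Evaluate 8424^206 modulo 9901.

42

By square-and-multiply:
8424^1 ≡ 8424 (mod 9901)
8424^2 ≡ 8424^2 = 70963776 ≡ 3309 (mod 9901)
8424^4 ≡ 3309^2 = 10949481 ≡ 8876 (mod 9901)
8424^8 ≡ 8876^2 = 78783376 ≡ 1119 (mod 9901)
8424^16 ≡ 1119^2 = 1252161 ≡ 4635 (mod 9901)
8424^32 ≡ 4635^2 = 21483225 ≡ 7956 (mod 9901)
8424^64 ≡ 7956^2 = 63297936 ≡ 843 (mod 9901)
8424^128 ≡ 843^2 = 710649 ≡ 7678 (mod 9901)
8424^206 = 8424^128 * 8424^64 * 8424^8 * 8424^4 * 8424^2 ≡ 7678 * 843 * 1119 * 8876 * 3309 (mod 9901).
Accumulate the product:
7678 * 843 = 6472554 ≡ 7201
7201 * 1119 = 8057919 ≡ 8406
8406 * 8876 = 74611656 ≡ 7621
7621 * 3309 = 25217889 ≡ 42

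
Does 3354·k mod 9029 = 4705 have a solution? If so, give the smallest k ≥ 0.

gcd(3354, 9029) = 1, so a unique solution mod 9029 exists.
3354⁻¹ ≡ 5559 (mod 9029).
k ≡ 5559·4705 ≡ 7111 (mod 9029).

7111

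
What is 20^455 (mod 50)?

Compute successive squares:
455 in binary is 111000111, i.e. 455 = 256 + 128 + 64 + 4 + 2 + 1.
20^1 ≡ 20 (mod 50)
20^2 ≡ 20^2 = 400 ≡ 0 (mod 50)
20^4 ≡ 0^2 = 0 (mod 50)
20^8 ≡ 0^2 = 0 (mod 50)
20^16 ≡ 0^2 = 0 (mod 50)
20^32 ≡ 0^2 = 0 (mod 50)
20^64 ≡ 0^2 = 0 (mod 50)
20^128 ≡ 0^2 = 0 (mod 50)
20^256 ≡ 0^2 = 0 (mod 50)
20^455 = 20^256 × 20^128 × 20^64 × 20^4 × 20^2 × 20^1 ≡ 0 × 0 × 0 × 0 × 0 × 20 (mod 50).
Accumulate the product:
0 × 0 = 0
0 × 0 = 0
0 × 0 = 0
0 × 0 = 0
0 × 20 = 0

0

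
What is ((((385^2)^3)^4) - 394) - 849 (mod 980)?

962

(385)^2 ≡ 245 (mod 980)
(245)^3 ≡ 245 (mod 980)
(245)^4 ≡ 245 (mod 980)
245 - 394 = -149 ≡ 831 (mod 980)
831 - 849 = -18 ≡ 962 (mod 980)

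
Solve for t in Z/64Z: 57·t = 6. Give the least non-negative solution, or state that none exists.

gcd(57, 64) = 1, so a unique solution mod 64 exists.
57⁻¹ ≡ 9 (mod 64).
t ≡ 9·6 ≡ 54 (mod 64).

54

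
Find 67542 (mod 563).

545

67542 = 119×563 + 545, so 67542 ≡ 545 (mod 563).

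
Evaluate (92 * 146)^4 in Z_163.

69

92 * 146 = 13432 ≡ 66 (mod 163)
(66)^4 ≡ 69 (mod 163)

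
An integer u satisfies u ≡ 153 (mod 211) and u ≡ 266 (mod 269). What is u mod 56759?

24207

211⁻¹ mod 269: 211×51 ≡ 1 (mod 269), so 211⁻¹ ≡ 51.
u = 153 + 211×((266 − 153)×51 mod 269) = 153 + 211×114 = 24207.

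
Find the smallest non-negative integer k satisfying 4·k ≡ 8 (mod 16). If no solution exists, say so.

2

gcd(4, 16) = 4, and 4 | 8, so solutions exist.
Divide through by 4: 1·k = 2 (mod 4).
1⁻¹ ≡ 1 (mod 4).
k ≡ 1·2 ≡ 2 (mod 4).
The smallest non-negative solution is k = 2.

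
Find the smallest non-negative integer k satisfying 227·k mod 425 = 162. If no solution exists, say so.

gcd(227, 425) = 1, so a unique solution mod 425 exists.
227⁻¹ ≡ 88 (mod 425).
k ≡ 88·162 ≡ 231 (mod 425).

231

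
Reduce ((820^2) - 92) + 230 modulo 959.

279

(820)^2 ≡ 141 (mod 959)
141 - 92 = 49
49 + 230 = 279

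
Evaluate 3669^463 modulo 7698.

297

Using repeated squaring:
463 in binary is 111001111, i.e. 463 = 256 + 128 + 64 + 8 + 4 + 2 + 1.
3669^1 ≡ 3669 (mod 7698)
3669^2 ≡ 3669^2 = 13461561 ≡ 5457 (mod 7698)
3669^4 ≡ 5457^2 = 29778849 ≡ 2985 (mod 7698)
3669^8 ≡ 2985^2 = 8910225 ≡ 3639 (mod 7698)
3669^16 ≡ 3639^2 = 13242321 ≡ 1761 (mod 7698)
3669^32 ≡ 1761^2 = 3101121 ≡ 6525 (mod 7698)
3669^64 ≡ 6525^2 = 42575625 ≡ 5685 (mod 7698)
3669^128 ≡ 5685^2 = 32319225 ≡ 3021 (mod 7698)
3669^256 ≡ 3021^2 = 9126441 ≡ 4311 (mod 7698)
3669^463 = 3669^256 · 3669^128 · 3669^64 · 3669^8 · 3669^4 · 3669^2 · 3669^1 ≡ 4311 · 3021 · 5685 · 3639 · 2985 · 5457 · 3669 (mod 7698).
Accumulate the product:
4311 · 3021 = 13023531 ≡ 6213
6213 · 5685 = 35320905 ≡ 2481
2481 · 3639 = 9028359 ≡ 6303
6303 · 2985 = 18814455 ≡ 543
543 · 5457 = 2963151 ≡ 7119
7119 · 3669 = 26119611 ≡ 297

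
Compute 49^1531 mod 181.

Compute successive squares:
49^1 ≡ 49 (mod 181)
49^2 ≡ 49^2 = 2401 ≡ 48 (mod 181)
49^4 ≡ 48^2 = 2304 ≡ 132 (mod 181)
49^8 ≡ 132^2 = 17424 ≡ 48 (mod 181)
49^16 ≡ 48^2 = 2304 ≡ 132 (mod 181)
49^32 ≡ 132^2 = 17424 ≡ 48 (mod 181)
49^64 ≡ 48^2 = 2304 ≡ 132 (mod 181)
49^128 ≡ 132^2 = 17424 ≡ 48 (mod 181)
49^256 ≡ 48^2 = 2304 ≡ 132 (mod 181)
49^512 ≡ 132^2 = 17424 ≡ 48 (mod 181)
49^1024 ≡ 48^2 = 2304 ≡ 132 (mod 181)
49^1531 = 49^1024 · 49^256 · 49^128 · 49^64 · 49^32 · 49^16 · 49^8 · 49^2 · 49^1 ≡ 132 · 132 · 48 · 132 · 48 · 132 · 48 · 48 · 49 (mod 181).
Accumulate the product:
132 · 132 = 17424 ≡ 48
48 · 48 = 2304 ≡ 132
132 · 132 = 17424 ≡ 48
48 · 48 = 2304 ≡ 132
132 · 132 = 17424 ≡ 48
48 · 48 = 2304 ≡ 132
132 · 48 = 6336 ≡ 1
1 · 49 = 49

49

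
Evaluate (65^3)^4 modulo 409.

340

(65)^3 ≡ 186 (mod 409)
(186)^4 ≡ 340 (mod 409)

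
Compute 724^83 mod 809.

212

Using repeated squaring:
83 in binary is 1010011, i.e. 83 = 64 + 16 + 2 + 1.
724^1 ≡ 724 (mod 809)
724^2 ≡ 724^2 = 524176 ≡ 753 (mod 809)
724^4 ≡ 753^2 = 567009 ≡ 709 (mod 809)
724^8 ≡ 709^2 = 502681 ≡ 292 (mod 809)
724^16 ≡ 292^2 = 85264 ≡ 319 (mod 809)
724^32 ≡ 319^2 = 101761 ≡ 636 (mod 809)
724^64 ≡ 636^2 = 404496 ≡ 805 (mod 809)
724^83 = 724^64 × 724^16 × 724^2 × 724^1 ≡ 805 × 319 × 753 × 724 (mod 809).
Accumulate the product:
805 × 319 = 256795 ≡ 342
342 × 753 = 257526 ≡ 264
264 × 724 = 191136 ≡ 212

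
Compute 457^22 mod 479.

302

22 in binary is 10110, i.e. 22 = 16 + 4 + 2.
457^1 ≡ 457 (mod 479)
457^2 ≡ 457^2 = 208849 ≡ 5 (mod 479)
457^4 ≡ 5^2 = 25 (mod 479)
457^8 ≡ 25^2 = 625 ≡ 146 (mod 479)
457^16 ≡ 146^2 = 21316 ≡ 240 (mod 479)
457^22 = 457^16 · 457^4 · 457^2 ≡ 240 · 25 · 5 (mod 479).
Accumulate the product:
240 · 25 = 6000 ≡ 252
252 · 5 = 1260 ≡ 302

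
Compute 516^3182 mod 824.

104

By square-and-multiply:
3182 in binary is 110001101110, i.e. 3182 = 2048 + 1024 + 64 + 32 + 8 + 4 + 2.
516^1 ≡ 516 (mod 824)
516^2 ≡ 516^2 = 266256 ≡ 104 (mod 824)
516^4 ≡ 104^2 = 10816 ≡ 104 (mod 824)
516^8 ≡ 104^2 = 10816 ≡ 104 (mod 824)
516^16 ≡ 104^2 = 10816 ≡ 104 (mod 824)
516^32 ≡ 104^2 = 10816 ≡ 104 (mod 824)
516^64 ≡ 104^2 = 10816 ≡ 104 (mod 824)
516^128 ≡ 104^2 = 10816 ≡ 104 (mod 824)
516^256 ≡ 104^2 = 10816 ≡ 104 (mod 824)
516^512 ≡ 104^2 = 10816 ≡ 104 (mod 824)
516^1024 ≡ 104^2 = 10816 ≡ 104 (mod 824)
516^2048 ≡ 104^2 = 10816 ≡ 104 (mod 824)
516^3182 = 516^2048 * 516^1024 * 516^64 * 516^32 * 516^8 * 516^4 * 516^2 ≡ 104 * 104 * 104 * 104 * 104 * 104 * 104 (mod 824).
Accumulate the product:
104 * 104 = 10816 ≡ 104
104 * 104 = 10816 ≡ 104
104 * 104 = 10816 ≡ 104
104 * 104 = 10816 ≡ 104
104 * 104 = 10816 ≡ 104
104 * 104 = 10816 ≡ 104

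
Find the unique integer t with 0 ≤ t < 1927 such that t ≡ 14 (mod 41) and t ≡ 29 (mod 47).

41⁻¹ mod 47: 41*39 ≡ 1 (mod 47), so 41⁻¹ ≡ 39.
t = 14 + 41*((29 − 14)*39 mod 47) = 14 + 41*21 = 875.

875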